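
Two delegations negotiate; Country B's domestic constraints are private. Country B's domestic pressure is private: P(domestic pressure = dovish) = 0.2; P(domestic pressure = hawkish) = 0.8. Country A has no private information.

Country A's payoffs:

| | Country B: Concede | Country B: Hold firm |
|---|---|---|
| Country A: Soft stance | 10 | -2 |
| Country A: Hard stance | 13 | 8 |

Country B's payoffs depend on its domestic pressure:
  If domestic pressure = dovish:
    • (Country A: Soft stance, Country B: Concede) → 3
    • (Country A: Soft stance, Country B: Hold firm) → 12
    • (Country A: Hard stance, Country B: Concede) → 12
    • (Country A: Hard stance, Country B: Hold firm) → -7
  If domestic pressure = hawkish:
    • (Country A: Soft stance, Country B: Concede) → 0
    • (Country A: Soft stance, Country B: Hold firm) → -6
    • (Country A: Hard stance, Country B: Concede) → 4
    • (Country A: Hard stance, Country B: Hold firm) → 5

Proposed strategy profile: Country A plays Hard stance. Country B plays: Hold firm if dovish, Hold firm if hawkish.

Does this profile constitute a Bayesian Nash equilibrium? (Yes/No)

A profile is a BNE iff every type of every player is best-responding given beliefs about the other side.
Country A plays Hard stance: E[Hard stance] = 0.2·(8) + 0.8·(8) = 8; E[Soft stance] = -2. Best-responding. ✓
Country B (domestic pressure dovish), facing Hard stance: Concede gives 12, Hold firm gives -7. Proposed Hold firm is not best — profitable deviation exists. ✗
Country B (domestic pressure hawkish), facing Hard stance: Concede gives 4, Hold firm gives 5. Proposed Hold firm is best. ✓

No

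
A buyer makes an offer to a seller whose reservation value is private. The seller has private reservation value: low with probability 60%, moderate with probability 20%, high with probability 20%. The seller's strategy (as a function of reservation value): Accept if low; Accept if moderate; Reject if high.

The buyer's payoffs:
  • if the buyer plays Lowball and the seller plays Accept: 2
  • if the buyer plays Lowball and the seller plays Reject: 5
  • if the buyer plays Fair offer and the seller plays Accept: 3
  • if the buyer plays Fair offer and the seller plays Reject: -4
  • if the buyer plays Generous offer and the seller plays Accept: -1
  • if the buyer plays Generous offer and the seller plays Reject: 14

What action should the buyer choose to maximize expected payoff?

E[Lowball] = 0.6·(2) + 0.2·(2) + 0.2·(5) = 2.6
E[Fair offer] = 0.6·(3) + 0.2·(3) + 0.2·(-4) = 1.6
E[Generous offer] = 0.6·(-1) + 0.2·(-1) + 0.2·(14) = 2
Best response: Lowball (2.6 is the largest).

Lowball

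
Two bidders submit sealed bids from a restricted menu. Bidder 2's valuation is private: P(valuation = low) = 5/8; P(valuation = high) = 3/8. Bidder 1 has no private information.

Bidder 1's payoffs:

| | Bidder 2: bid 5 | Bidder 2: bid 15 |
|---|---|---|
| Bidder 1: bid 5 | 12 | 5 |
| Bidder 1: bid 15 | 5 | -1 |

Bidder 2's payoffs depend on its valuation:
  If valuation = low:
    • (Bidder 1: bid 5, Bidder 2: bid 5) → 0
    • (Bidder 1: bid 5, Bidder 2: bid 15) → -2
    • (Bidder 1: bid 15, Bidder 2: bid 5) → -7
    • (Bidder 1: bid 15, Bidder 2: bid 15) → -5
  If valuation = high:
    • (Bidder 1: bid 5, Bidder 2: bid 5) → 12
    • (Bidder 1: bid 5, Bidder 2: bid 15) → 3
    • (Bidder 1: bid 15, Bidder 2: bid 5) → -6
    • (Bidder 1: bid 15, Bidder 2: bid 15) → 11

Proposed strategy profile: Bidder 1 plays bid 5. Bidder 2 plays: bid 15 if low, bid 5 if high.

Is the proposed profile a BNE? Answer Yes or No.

Bidder 1 plays bid 5: E[bid 5] = 5/8·(5) + 3/8·(12) = 61/8; E[bid 15] = 5/4. Best-responding. ✓
Bidder 2 (valuation low), facing bid 5: bid 5 gives 0, bid 15 gives -2. Proposed bid 15 is not best — profitable deviation exists. ✗
Bidder 2 (valuation high), facing bid 5: bid 5 gives 12, bid 15 gives 3. Proposed bid 5 is best. ✓

No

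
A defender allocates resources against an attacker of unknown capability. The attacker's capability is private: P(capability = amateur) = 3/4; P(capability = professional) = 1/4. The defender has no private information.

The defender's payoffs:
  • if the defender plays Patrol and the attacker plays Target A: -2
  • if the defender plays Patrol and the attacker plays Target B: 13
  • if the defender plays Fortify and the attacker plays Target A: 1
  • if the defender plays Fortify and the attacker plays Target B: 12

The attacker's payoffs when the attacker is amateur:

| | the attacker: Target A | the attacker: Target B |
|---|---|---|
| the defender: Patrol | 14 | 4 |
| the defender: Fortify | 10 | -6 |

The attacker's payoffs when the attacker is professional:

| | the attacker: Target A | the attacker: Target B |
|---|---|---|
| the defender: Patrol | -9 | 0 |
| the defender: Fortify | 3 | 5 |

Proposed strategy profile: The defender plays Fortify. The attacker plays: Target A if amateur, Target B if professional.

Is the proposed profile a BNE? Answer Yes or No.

A profile is a BNE iff every type of every player is best-responding given beliefs about the other side.
The defender plays Fortify: E[Fortify] = 3/4·(1) + 1/4·(12) = 15/4; E[Patrol] = 7/4. Best-responding. ✓
The attacker (capability amateur), facing Fortify: Target A gives 10, Target B gives -6. Proposed Target A is best. ✓
The attacker (capability professional), facing Fortify: Target A gives 3, Target B gives 5. Proposed Target B is best. ✓

Yes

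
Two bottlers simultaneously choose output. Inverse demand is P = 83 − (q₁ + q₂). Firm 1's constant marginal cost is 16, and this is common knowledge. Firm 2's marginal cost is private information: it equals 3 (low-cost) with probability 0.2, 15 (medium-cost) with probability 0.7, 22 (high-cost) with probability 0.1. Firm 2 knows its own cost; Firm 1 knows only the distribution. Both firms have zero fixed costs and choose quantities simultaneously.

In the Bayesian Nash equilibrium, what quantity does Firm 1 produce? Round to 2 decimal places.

Firm 2 with cost c maximizes (83 − (q₁+q₂) − c)·q₂, giving q₂(c) = (83 − c − q₁)/2.
E[c₂] = 0.2·3 + 0.7·15 + 0.1·22 = 13.3
Firm 1's FOC against E[q₂] yields q₁ = (83 − 2·16 + E[c₂])/3 = (83 − 32 + 13.3)/3 = 21.4333.

21.43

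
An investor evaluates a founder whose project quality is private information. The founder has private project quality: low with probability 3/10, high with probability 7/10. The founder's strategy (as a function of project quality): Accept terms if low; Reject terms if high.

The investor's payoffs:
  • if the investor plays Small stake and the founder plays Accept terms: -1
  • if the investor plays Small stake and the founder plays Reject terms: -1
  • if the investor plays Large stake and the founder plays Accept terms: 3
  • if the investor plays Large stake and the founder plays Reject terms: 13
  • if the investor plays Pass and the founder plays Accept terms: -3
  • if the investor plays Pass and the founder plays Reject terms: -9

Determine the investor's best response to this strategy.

Compute the investor's expected payoff for each action, taking the expectation over the founder's type.
E[Small stake] = 3/10·(-1) + 7/10·(-1) = -1
E[Large stake] = 3/10·(3) + 7/10·(13) = 10
E[Pass] = 3/10·(-3) + 7/10·(-9) = -36/5
Best response: Large stake (10 is the largest).

Large stake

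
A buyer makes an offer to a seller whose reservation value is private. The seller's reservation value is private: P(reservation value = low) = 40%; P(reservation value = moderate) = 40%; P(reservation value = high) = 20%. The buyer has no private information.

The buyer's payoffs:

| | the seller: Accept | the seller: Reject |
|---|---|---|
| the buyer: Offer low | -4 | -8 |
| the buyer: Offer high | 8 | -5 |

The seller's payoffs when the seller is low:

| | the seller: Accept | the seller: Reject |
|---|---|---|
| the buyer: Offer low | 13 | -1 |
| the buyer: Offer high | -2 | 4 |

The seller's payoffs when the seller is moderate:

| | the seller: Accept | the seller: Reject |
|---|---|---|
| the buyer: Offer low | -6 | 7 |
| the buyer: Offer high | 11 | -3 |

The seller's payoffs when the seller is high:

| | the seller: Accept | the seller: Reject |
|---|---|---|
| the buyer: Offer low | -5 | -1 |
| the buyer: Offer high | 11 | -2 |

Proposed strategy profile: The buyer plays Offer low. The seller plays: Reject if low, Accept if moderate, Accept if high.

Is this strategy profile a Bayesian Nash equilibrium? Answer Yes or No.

No

The buyer plays Offer low: E[Offer low] = 0.4·(-8) + 0.4·(-4) + 0.2·(-4) = -5.6; E[Offer high] = 2.8. Not best-responding. ✗
The seller (reservation value low), facing Offer low: Accept gives 13, Reject gives -1. Proposed Reject is not best — profitable deviation exists. ✗
The seller (reservation value moderate), facing Offer low: Accept gives -6, Reject gives 7. Proposed Accept is not best — profitable deviation exists. ✗
The seller (reservation value high), facing Offer low: Accept gives -5, Reject gives -1. Proposed Accept is not best — profitable deviation exists. ✗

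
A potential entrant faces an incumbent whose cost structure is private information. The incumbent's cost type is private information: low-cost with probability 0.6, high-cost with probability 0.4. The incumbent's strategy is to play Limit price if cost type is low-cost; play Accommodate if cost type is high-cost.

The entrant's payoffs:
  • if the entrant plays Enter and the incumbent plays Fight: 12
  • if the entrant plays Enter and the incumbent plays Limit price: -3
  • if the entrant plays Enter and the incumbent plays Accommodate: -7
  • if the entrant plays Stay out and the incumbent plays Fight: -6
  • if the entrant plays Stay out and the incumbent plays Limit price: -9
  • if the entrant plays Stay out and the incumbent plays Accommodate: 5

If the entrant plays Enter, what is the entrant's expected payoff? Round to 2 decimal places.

E[Enter] = 0.6·(-3) + 0.4·(-7) = (-1.8) + (-2.8) = -4.6

-4.60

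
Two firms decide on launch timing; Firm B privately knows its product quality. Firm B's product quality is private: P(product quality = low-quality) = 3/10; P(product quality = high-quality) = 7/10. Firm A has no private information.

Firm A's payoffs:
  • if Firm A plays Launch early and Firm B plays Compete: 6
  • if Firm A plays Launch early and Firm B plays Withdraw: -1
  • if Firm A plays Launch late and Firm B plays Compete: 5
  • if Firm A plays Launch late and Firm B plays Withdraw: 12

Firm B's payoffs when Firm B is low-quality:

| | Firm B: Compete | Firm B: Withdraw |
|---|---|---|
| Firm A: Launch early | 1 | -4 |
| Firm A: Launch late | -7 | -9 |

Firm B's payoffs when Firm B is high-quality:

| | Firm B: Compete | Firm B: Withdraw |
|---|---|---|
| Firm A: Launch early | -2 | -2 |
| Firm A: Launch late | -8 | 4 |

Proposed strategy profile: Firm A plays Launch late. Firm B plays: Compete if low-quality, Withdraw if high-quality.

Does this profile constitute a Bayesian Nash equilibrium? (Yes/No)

Yes

A profile is a BNE iff every type of every player is best-responding given beliefs about the other side.
Firm A plays Launch late: E[Launch late] = 3/10·(5) + 7/10·(12) = 99/10; E[Launch early] = 11/10. Best-responding. ✓
Firm B (product quality low-quality), facing Launch late: Compete gives -7, Withdraw gives -9. Proposed Compete is best. ✓
Firm B (product quality high-quality), facing Launch late: Compete gives -8, Withdraw gives 4. Proposed Withdraw is best. ✓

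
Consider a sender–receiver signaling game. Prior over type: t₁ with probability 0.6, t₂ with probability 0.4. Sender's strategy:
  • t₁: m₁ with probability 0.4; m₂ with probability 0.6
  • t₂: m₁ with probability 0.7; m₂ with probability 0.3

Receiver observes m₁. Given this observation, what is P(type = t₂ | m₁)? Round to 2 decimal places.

P(m₁) = 0.6·0.4 + 0.4·0.7 = 0.52
P(t₂ | m₁) = (0.4·0.7) / 0.52 = 0.28 / 0.52 = 0.538462

0.54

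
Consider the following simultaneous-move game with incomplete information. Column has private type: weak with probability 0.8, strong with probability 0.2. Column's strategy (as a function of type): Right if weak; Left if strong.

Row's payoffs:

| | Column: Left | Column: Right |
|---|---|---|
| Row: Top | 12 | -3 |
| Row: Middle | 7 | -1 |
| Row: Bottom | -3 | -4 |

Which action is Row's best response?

E[Top] = 0.8·(-3) + 0.2·(12) = 0
E[Middle] = 0.8·(-1) + 0.2·(7) = 0.6
E[Bottom] = 0.8·(-4) + 0.2·(-3) = -3.8
Best response: Middle (0.6 is the largest).

Middle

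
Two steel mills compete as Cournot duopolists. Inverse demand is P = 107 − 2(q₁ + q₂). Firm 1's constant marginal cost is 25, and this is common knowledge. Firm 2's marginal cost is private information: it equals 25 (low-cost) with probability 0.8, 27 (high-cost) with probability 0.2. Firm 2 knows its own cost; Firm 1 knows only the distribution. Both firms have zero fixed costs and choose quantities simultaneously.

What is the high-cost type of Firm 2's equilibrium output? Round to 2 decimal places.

13.13

Each type of Firm 2 best-responds to q₁; Firm 1 best-responds to the expected q₂ over Firm 2's types.
Firm 2 with cost c maximizes (107 − 2(q₁+q₂) − c)·q₂, giving q₂(c) = (107 − c − 2q₁)/4.
E[c₂] = 0.8·25 + 0.2·27 = 25.4
Firm 1's FOC against E[q₂] yields q₁ = (107 − 2·25 + E[c₂])/6 = (107 − 50 + 25.4)/6 = 13.7333.
q₂(high-cost) = (107 − 27 − 2·13.7333)/4 = 13.1333.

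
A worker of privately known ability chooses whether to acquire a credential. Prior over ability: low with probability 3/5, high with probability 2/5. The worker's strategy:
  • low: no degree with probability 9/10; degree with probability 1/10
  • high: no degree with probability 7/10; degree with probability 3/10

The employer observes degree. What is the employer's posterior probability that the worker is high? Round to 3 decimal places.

0.667

Apply Bayes' rule using the sender's strategy as the likelihood.
P(degree) = (3/5)·(1/10) + (2/5)·(3/10) = 9/50
P(high | degree) = ((2/5)·(3/10)) / (9/50) = (3/25) / (9/50) = 2/3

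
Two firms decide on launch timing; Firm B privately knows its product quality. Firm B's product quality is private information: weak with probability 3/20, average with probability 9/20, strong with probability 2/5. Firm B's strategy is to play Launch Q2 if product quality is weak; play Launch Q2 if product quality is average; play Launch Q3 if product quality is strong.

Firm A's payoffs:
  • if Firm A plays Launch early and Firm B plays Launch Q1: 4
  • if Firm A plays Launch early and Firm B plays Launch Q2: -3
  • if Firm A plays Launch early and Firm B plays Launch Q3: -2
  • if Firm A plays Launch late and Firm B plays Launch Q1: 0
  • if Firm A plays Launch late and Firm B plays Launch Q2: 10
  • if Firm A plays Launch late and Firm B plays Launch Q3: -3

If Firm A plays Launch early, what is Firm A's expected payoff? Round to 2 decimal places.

-2.60

Take the expectation over Firm B's product quality, weighting each type's action by its prior probability.
E[Launch early] = 3/20·(-3) + 9/20·(-3) + 2/5·(-2) = (-9/20) + (-27/20) + (-4/5) = -13/5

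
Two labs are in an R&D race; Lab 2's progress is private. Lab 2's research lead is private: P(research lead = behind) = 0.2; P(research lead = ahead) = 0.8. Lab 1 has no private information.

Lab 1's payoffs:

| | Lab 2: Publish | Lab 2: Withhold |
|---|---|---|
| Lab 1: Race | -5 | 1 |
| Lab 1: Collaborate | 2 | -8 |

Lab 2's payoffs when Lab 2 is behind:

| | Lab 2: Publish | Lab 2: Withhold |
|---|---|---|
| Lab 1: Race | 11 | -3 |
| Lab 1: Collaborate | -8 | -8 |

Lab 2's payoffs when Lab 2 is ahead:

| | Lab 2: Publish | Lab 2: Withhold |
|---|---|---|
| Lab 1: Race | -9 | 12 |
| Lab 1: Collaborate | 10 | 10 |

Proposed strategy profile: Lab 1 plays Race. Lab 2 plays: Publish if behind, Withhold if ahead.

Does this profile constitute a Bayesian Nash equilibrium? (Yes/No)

A profile is a BNE iff every type of every player is best-responding given beliefs about the other side.
Lab 1 plays Race: E[Race] = 0.2·(-5) + 0.8·(1) = -0.2; E[Collaborate] = -6. Best-responding. ✓
Lab 2 (research lead behind), facing Race: Publish gives 11, Withhold gives -3. Proposed Publish is best. ✓
Lab 2 (research lead ahead), facing Race: Publish gives -9, Withhold gives 12. Proposed Withhold is best. ✓

Yes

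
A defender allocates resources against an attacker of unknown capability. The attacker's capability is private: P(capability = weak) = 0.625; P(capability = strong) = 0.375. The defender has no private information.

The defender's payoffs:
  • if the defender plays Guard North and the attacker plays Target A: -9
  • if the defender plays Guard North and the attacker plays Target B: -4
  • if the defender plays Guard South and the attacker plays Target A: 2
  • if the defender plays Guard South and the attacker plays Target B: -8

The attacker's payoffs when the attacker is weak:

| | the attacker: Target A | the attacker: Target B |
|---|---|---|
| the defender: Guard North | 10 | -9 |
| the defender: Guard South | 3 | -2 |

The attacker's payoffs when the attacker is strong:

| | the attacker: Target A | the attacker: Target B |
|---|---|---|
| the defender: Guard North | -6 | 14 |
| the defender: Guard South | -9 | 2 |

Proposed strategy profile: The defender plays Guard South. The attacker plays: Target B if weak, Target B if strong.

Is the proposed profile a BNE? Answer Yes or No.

A profile is a BNE iff every type of every player is best-responding given beliefs about the other side.
The defender plays Guard South: E[Guard South] = 0.625·(-8) + 0.375·(-8) = -8; E[Guard North] = -4. Not best-responding. ✗
The attacker (capability weak), facing Guard South: Target A gives 3, Target B gives -2. Proposed Target B is not best — profitable deviation exists. ✗
The attacker (capability strong), facing Guard South: Target A gives -9, Target B gives 2. Proposed Target B is best. ✓

No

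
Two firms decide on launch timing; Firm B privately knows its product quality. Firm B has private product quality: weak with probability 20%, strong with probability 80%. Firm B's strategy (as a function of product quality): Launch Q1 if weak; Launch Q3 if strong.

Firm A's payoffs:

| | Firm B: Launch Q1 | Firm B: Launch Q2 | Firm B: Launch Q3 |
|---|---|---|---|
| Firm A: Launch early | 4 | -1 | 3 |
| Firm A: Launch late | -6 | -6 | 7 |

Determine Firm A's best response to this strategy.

E[Launch early] = 0.2·(4) + 0.8·(3) = 3.2
E[Launch late] = 0.2·(-6) + 0.8·(7) = 4.4
Best response: Launch late (4.4 is the largest).

Launch late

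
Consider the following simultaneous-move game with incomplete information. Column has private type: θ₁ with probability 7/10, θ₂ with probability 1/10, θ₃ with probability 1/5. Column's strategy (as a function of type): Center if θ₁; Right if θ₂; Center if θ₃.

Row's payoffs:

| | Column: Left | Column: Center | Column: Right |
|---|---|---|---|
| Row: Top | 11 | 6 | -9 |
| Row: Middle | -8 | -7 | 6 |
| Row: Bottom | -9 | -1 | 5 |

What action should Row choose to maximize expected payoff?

Compute Row's expected payoff for each action, taking the expectation over Column's type.
E[Top] = 7/10·(6) + 1/10·(-9) + 1/5·(6) = 9/2
E[Middle] = 7/10·(-7) + 1/10·(6) + 1/5·(-7) = -57/10
E[Bottom] = 7/10·(-1) + 1/10·(5) + 1/5·(-1) = -2/5
Best response: Top (9/2 is the largest).

Top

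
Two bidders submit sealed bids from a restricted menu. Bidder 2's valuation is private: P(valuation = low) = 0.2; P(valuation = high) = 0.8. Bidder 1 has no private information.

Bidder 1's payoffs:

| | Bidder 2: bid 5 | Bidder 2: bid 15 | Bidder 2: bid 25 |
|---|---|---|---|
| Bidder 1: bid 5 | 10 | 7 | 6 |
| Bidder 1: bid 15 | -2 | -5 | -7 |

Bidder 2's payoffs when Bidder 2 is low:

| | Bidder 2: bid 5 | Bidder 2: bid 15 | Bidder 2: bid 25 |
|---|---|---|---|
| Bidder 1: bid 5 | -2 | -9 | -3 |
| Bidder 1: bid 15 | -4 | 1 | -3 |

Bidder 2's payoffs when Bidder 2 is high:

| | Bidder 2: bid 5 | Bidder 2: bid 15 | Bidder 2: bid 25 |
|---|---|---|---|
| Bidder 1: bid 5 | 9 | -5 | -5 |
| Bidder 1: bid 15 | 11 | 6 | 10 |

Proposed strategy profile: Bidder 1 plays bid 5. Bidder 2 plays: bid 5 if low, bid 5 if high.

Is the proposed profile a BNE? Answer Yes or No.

Bidder 1 plays bid 5: E[bid 5] = 0.2·(10) + 0.8·(10) = 10; E[bid 15] = -2. Best-responding. ✓
Bidder 2 (valuation low), facing bid 5: bid 5 gives -2, bid 15 gives -9, bid 25 gives -3. Proposed bid 5 is best. ✓
Bidder 2 (valuation high), facing bid 5: bid 5 gives 9, bid 15 gives -5, bid 25 gives -5. Proposed bid 5 is best. ✓

Yes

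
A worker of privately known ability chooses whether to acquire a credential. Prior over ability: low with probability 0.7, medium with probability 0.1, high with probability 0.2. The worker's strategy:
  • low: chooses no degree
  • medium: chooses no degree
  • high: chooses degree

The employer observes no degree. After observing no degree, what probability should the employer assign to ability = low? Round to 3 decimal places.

0.875

P(no degree) = 0.7·1 + 0.1·1 + 0.2·0 = 0.8
P(low | no degree) = (0.7·1) / 0.8 = 0.7 / 0.8 = 0.875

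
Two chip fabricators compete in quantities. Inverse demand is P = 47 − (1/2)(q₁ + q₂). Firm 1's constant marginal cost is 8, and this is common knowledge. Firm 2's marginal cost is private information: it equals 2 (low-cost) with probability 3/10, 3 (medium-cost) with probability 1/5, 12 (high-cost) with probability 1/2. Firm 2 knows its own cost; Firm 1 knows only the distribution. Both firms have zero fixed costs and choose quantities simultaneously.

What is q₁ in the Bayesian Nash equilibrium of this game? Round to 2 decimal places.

25.47

Firm 2 with cost c maximizes (47 − (1/2)(q₁+q₂) − c)·q₂, giving q₂(c) = (47 − c − (1/2)q₁).
E[c₂] = 3/10·2 + 1/5·3 + 1/2·12 = 7.2
Firm 1's FOC against E[q₂] yields q₁ = (47 − 2·8 + E[c₂])/(3/2) = (47 − 16 + 7.2)/(3/2) = 25.4667.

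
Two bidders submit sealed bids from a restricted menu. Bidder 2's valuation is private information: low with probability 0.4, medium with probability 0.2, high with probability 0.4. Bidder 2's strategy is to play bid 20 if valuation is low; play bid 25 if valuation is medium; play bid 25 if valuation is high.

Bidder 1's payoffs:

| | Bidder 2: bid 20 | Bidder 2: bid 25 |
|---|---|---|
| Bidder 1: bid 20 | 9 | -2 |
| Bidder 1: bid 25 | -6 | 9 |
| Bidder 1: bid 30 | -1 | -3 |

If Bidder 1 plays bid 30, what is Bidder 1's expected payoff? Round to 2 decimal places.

Take the expectation over Bidder 2's valuation, weighting each type's action by its prior probability.
E[bid 30] = 0.4·(-1) + 0.2·(-3) + 0.4·(-3) = (-0.4) + (-0.6) + (-1.2) = -2.2

-2.20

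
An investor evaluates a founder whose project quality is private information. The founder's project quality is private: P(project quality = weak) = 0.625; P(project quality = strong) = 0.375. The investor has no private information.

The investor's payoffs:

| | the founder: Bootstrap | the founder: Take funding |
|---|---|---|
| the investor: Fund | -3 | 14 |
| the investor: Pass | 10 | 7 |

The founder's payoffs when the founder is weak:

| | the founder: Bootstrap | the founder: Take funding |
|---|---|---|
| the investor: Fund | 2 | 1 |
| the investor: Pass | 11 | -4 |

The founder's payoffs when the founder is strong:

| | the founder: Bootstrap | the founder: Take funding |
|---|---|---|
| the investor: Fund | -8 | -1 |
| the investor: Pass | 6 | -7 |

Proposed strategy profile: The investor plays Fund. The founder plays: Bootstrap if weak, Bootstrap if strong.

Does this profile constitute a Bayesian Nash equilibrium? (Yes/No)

No

The investor plays Fund: E[Fund] = 0.625·(-3) + 0.375·(-3) = -3; E[Pass] = 10. Not best-responding. ✗
The founder (project quality weak), facing Fund: Bootstrap gives 2, Take funding gives 1. Proposed Bootstrap is best. ✓
The founder (project quality strong), facing Fund: Bootstrap gives -8, Take funding gives -1. Proposed Bootstrap is not best — profitable deviation exists. ✗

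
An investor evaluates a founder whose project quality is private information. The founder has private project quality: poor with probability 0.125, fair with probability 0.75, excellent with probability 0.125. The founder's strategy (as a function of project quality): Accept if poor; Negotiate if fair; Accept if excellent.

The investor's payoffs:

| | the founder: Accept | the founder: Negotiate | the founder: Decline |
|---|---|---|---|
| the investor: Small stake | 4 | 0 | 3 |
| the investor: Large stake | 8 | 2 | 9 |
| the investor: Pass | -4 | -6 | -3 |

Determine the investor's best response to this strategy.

E[Small stake] = 0.125·(4) + 0.75·(0) + 0.125·(4) = 1
E[Large stake] = 0.125·(8) + 0.75·(2) + 0.125·(8) = 3.5
E[Pass] = 0.125·(-4) + 0.75·(-6) + 0.125·(-4) = -5.5
Best response: Large stake (3.5 is the largest).

Large stake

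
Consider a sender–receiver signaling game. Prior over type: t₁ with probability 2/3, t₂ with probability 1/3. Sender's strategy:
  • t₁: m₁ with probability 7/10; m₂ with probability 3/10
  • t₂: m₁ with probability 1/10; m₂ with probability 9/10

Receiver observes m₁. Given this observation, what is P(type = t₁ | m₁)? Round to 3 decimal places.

Apply Bayes' rule using the sender's strategy as the likelihood.
P(m₁) = (2/3)·(7/10) + (1/3)·(1/10) = 1/2
P(t₁ | m₁) = ((2/3)·(7/10)) / (1/2) = (7/15) / (1/2) = 14/15

0.933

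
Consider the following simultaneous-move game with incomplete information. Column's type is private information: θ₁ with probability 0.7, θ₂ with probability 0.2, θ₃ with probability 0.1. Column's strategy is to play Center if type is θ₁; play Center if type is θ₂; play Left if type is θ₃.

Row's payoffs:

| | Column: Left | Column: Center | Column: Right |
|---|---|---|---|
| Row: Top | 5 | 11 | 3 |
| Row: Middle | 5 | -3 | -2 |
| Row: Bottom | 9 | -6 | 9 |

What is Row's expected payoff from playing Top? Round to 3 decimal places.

Take the expectation over Column's type, weighting each type's action by its prior probability.
E[Top] = 0.7·11 + 0.2·11 + 0.1·5 = 7.7 + 2.2 + 0.5 = 10.4

10.400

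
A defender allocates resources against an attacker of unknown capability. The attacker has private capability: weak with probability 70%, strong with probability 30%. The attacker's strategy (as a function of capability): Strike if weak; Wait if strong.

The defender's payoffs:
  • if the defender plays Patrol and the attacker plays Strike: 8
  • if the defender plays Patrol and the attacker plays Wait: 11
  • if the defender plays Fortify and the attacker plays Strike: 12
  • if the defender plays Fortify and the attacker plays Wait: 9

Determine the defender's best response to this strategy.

Compute the defender's expected payoff for each action, taking the expectation over the attacker's type.
E[Patrol] = 0.7·(8) + 0.3·(11) = 8.9
E[Fortify] = 0.7·(12) + 0.3·(9) = 11.1
Best response: Fortify (11.1 is the largest).

Fortify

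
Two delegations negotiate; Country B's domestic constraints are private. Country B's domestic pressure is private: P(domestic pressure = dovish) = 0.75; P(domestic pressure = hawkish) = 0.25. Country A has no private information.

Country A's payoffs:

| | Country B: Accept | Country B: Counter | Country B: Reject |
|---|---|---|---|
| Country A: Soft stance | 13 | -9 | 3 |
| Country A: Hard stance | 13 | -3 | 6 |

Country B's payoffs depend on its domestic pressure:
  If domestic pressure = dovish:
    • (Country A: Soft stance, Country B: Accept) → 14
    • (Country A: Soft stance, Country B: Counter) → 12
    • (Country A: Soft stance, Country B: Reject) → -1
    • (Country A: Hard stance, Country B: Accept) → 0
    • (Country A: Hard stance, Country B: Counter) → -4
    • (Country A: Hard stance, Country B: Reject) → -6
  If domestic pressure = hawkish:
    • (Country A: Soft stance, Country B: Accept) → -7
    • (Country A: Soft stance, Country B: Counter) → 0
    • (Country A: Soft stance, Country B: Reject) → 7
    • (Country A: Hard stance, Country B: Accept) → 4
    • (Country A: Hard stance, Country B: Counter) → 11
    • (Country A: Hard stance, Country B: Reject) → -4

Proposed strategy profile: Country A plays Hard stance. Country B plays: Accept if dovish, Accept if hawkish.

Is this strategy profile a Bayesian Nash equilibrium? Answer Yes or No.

No

Country A plays Hard stance: E[Hard stance] = 0.75·(13) + 0.25·(13) = 13; E[Soft stance] = 13. Best-responding. ✓
Country B (domestic pressure dovish), facing Hard stance: Accept gives 0, Counter gives -4, Reject gives -6. Proposed Accept is best. ✓
Country B (domestic pressure hawkish), facing Hard stance: Accept gives 4, Counter gives 11, Reject gives -4. Proposed Accept is not best — profitable deviation exists. ✗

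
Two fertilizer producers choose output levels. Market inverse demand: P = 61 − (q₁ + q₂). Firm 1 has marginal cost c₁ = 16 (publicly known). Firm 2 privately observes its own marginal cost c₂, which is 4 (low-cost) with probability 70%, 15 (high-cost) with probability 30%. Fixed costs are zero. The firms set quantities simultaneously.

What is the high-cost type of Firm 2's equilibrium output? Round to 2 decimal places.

Each type of Firm 2 best-responds to q₁; Firm 1 best-responds to the expected q₂ over Firm 2's types.
Firm 2 with cost c maximizes (61 − (q₁+q₂) − c)·q₂, giving q₂(c) = (61 − c − q₁)/2.
E[c₂] = 0.7·4 + 0.3·15 = 7.3
Firm 1's FOC against E[q₂] yields q₁ = (61 − 2·16 + E[c₂])/3 = (61 − 32 + 7.3)/3 = 12.1.
q₂(high-cost) = (61 − 15 − 12.1)/2 = 16.95.

16.95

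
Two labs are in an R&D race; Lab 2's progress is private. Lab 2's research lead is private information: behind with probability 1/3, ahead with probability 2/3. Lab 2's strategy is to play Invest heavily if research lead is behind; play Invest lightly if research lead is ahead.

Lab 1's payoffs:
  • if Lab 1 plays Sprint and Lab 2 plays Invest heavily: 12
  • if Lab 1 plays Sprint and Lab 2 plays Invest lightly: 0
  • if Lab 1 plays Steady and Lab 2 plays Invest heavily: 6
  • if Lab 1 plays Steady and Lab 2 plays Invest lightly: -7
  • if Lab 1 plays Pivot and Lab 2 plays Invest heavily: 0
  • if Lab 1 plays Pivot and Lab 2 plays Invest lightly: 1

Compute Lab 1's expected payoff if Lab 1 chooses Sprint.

Take the expectation over Lab 2's research lead, weighting each type's action by its prior probability.
E[Sprint] = 1/3·12 + 2/3·0 = 4 + 0 = 4

4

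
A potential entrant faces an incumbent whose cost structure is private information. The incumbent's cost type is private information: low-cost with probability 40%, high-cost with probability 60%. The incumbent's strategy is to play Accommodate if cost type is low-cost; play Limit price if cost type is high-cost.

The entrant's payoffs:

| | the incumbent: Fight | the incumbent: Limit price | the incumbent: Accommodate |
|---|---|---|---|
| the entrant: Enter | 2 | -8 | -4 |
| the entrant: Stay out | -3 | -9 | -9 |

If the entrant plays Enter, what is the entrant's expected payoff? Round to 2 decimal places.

Take the expectation over the incumbent's cost type, weighting each type's action by its prior probability.
E[Enter] = 0.4·(-4) + 0.6·(-8) = (-1.6) + (-4.8) = -6.4

-6.40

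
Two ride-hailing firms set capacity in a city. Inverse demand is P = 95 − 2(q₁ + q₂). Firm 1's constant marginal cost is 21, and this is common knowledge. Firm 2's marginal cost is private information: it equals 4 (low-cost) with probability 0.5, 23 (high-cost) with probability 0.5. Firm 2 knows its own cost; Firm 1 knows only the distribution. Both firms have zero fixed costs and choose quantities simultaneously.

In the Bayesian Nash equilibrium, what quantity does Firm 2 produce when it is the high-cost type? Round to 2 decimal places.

12.46

Each type of Firm 2 best-responds to q₁; Firm 1 best-responds to the expected q₂ over Firm 2's types.
Firm 2 with cost c maximizes (95 − 2(q₁+q₂) − c)·q₂, giving q₂(c) = (95 − c − 2q₁)/4.
E[c₂] = 0.5·4 + 0.5·23 = 13.5
Firm 1's FOC against E[q₂] yields q₁ = (95 − 2·21 + E[c₂])/6 = (95 − 42 + 13.5)/6 = 11.0833.
q₂(high-cost) = (95 − 23 − 2·11.0833)/4 = 12.4583.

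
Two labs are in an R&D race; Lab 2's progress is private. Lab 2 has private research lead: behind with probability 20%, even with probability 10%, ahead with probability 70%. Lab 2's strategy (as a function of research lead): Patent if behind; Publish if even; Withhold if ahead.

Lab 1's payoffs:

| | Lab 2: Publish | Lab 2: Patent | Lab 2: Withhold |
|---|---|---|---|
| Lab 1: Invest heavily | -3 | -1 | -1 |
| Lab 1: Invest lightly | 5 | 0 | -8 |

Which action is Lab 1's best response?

Compute Lab 1's expected payoff for each action, taking the expectation over Lab 2's type.
E[Invest heavily] = 0.2·(-1) + 0.1·(-3) + 0.7·(-1) = -1.2
E[Invest lightly] = 0.2·(0) + 0.1·(5) + 0.7·(-8) = -5.1
Best response: Invest heavily (-1.2 is the largest).

Invest heavily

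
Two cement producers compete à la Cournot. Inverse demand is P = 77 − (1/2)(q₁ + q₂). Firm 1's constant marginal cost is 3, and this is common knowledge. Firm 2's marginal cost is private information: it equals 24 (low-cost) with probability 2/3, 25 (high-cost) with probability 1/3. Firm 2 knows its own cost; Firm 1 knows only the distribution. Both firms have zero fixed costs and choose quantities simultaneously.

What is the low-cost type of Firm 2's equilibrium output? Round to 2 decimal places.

21.22

Firm 2 with cost c maximizes (77 − (1/2)(q₁+q₂) − c)·q₂, giving q₂(c) = (77 − c − (1/2)q₁).
E[c₂] = 2/3·24 + 1/3·25 = 24.3333
Firm 1's FOC against E[q₂] yields q₁ = (77 − 2·3 + E[c₂])/(3/2) = (77 − 6 + 24.3333)/(3/2) = 63.5556.
q₂(low-cost) = (77 − 24 − (1/2)·63.5556) = 21.2222.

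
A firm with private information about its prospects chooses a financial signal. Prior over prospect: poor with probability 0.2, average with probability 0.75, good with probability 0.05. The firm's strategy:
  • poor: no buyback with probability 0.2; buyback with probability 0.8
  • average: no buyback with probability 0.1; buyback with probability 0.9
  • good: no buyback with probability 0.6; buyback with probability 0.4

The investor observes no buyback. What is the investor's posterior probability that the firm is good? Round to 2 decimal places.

P(no buyback) = 0.2·0.2 + 0.75·0.1 + 0.05·0.6 = 0.145
P(good | no buyback) = (0.05·0.6) / 0.145 = 0.03 / 0.145 = 0.206897

0.21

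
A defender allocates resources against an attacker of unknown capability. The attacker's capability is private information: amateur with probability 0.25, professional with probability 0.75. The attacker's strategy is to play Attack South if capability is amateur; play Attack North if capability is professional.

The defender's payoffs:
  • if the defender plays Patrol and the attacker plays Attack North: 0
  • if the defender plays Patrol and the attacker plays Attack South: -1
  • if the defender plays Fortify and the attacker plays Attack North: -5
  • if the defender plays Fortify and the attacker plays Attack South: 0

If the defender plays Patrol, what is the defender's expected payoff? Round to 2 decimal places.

E[Patrol] = 0.25·(-1) + 0.75·0 = (-0.25) + 0 = -0.25

-0.25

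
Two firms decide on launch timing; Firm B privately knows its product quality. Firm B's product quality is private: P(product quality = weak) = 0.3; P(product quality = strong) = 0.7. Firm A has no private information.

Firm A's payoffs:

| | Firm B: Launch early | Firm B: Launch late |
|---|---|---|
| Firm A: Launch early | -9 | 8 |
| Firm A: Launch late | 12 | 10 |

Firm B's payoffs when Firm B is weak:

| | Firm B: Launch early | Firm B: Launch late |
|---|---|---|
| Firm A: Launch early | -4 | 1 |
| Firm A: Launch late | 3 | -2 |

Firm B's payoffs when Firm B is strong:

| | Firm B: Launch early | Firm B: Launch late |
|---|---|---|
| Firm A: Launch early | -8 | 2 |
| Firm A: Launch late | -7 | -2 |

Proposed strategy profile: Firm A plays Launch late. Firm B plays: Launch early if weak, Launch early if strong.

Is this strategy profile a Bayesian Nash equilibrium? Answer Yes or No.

No

Firm A plays Launch late: E[Launch late] = 0.3·(12) + 0.7·(12) = 12; E[Launch early] = -9. Best-responding. ✓
Firm B (product quality weak), facing Launch late: Launch early gives 3, Launch late gives -2. Proposed Launch early is best. ✓
Firm B (product quality strong), facing Launch late: Launch early gives -7, Launch late gives -2. Proposed Launch early is not best — profitable deviation exists. ✗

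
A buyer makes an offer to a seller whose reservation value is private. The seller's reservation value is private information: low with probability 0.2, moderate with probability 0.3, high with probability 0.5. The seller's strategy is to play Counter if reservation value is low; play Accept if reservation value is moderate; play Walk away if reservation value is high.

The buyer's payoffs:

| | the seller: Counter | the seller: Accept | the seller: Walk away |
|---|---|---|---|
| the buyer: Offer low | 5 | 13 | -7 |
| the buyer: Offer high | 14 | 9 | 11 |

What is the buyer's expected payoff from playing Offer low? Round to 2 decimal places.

1.40

Take the expectation over the seller's reservation value, weighting each type's action by its prior probability.
E[Offer low] = 0.2·5 + 0.3·13 + 0.5·(-7) = 1 + 3.9 + (-3.5) = 1.4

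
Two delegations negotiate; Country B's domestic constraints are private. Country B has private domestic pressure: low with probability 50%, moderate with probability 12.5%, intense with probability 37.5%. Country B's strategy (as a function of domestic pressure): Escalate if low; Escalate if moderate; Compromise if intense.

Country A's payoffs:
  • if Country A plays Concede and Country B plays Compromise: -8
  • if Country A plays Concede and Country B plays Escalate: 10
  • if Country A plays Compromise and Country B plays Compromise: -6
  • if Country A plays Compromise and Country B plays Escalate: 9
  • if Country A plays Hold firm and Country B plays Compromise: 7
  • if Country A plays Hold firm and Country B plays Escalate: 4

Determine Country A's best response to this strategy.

E[Concede] = 0.5·(10) + 0.125·(10) + 0.375·(-8) = 3.25
E[Compromise] = 0.5·(9) + 0.125·(9) + 0.375·(-6) = 3.375
E[Hold firm] = 0.5·(4) + 0.125·(4) + 0.375·(7) = 5.125
Best response: Hold firm (5.125 is the largest).

Hold firm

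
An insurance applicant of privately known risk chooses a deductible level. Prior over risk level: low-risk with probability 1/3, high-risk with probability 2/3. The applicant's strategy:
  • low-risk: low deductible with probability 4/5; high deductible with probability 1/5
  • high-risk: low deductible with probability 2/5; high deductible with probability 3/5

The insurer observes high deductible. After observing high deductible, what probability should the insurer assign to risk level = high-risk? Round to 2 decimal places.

0.86

Apply Bayes' rule using the sender's strategy as the likelihood.
P(high deductible) = (1/3)·(1/5) + (2/3)·(3/5) = 7/15
P(high-risk | high deductible) = ((2/3)·(3/5)) / (7/15) = (2/5) / (7/15) = 6/7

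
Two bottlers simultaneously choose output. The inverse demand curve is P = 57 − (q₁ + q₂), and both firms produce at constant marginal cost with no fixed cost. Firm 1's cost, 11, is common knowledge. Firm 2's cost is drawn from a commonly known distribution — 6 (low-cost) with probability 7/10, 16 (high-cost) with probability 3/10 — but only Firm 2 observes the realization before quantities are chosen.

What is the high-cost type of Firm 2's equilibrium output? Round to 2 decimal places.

Firm 2 with cost c maximizes (57 − (q₁+q₂) − c)·q₂, giving q₂(c) = (57 − c − q₁)/2.
E[c₂] = 7/10·6 + 3/10·16 = 9
Firm 1's FOC against E[q₂] yields q₁ = (57 − 2·11 + E[c₂])/3 = (57 − 22 + 9)/3 = 14.6667.
q₂(high-cost) = (57 − 16 − 14.6667)/2 = 13.1667.

13.17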